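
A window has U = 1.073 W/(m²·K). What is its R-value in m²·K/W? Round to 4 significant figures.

R = 1/U = 1/1.073 = 0.93197

0.9320 m²·K/W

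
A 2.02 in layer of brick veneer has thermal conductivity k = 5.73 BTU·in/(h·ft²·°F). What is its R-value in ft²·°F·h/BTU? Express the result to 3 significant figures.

0.353 ft²·°F·h/BTU

R = L/k = 2.02/5.73 = 0.3525 ft²·°F·h/BTU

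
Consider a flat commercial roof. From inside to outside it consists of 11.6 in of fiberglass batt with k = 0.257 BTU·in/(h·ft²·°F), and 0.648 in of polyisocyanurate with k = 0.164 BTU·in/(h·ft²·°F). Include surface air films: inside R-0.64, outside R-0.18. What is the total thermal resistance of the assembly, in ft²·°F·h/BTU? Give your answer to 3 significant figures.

49.9 ft²·°F·h/BTU

11.6/0.257 = 45.14
0.648/0.164 = 3.951
R_total = 0.64 + 45.14 + 3.951 + 0.18 = 49.91 ft²·°F·h/BTU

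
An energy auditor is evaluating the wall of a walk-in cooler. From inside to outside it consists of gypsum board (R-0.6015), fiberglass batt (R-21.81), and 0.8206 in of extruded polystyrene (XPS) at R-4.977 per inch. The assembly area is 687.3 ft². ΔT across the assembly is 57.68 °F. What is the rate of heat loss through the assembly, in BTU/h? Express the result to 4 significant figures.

1496 BTU/h

0.8206 × 4.977 = 4.0841
R_total = 0.6015 + 21.81 + 4.0841 = 26.496 ft²·°F·h/BTU
Q = A·ΔT/R = 687.3 × 57.68 / 26.496 = 1496.2 BTU/h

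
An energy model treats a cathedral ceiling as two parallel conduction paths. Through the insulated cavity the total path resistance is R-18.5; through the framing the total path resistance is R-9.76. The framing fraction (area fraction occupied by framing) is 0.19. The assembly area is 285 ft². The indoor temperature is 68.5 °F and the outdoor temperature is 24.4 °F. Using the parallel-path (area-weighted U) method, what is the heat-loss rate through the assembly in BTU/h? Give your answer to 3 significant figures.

795 BTU/h

U_eff = 0.81/18.5 + 0.19/9.76 = 0.04378 + 0.01947 = 0.06325
R_eff = 1/U_eff = 15.81 ft²·°F·h/BTU
Q = 285 × (68.5 − 24.4) / 15.81 = 795 BTU/h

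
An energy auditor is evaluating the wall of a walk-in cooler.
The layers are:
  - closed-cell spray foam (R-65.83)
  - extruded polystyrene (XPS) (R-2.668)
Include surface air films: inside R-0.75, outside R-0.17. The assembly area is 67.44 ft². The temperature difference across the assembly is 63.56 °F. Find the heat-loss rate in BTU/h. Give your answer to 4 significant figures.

R_total = 0.75 + 65.83 + 2.668 + 0.17 = 69.418 ft²·°F·h/BTU
Q = A·ΔT/R = 67.44 × 63.56 / 69.418 = 61.749 BTU/h

61.75 BTU/h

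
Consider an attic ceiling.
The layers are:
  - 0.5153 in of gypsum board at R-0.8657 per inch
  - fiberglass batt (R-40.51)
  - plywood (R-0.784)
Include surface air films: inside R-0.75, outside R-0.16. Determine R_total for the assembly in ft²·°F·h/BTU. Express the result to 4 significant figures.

42.65 ft²·°F·h/BTU

0.5153 × 0.8657 = 0.4461
R_total = 0.75 + 0.4461 + 40.51 + 0.784 + 0.16 = 42.65 ft²·°F·h/BTU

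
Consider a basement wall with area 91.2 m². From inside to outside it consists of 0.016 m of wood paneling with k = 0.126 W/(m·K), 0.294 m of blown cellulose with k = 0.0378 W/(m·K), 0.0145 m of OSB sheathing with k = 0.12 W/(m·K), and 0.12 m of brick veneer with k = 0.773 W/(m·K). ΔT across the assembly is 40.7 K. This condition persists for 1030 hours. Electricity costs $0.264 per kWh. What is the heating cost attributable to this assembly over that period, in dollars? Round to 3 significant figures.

123 dollars

0.016/0.126 = 0.127
0.294/0.0378 = 7.778
0.0145/0.12 = 0.1208
0.12/0.773 = 0.1552
R_total = 0.127 + 7.778 + 0.1208 + 0.1552 = 8.181 m²·K/W
Q = 91.2 × 40.7 / 8.181 = 453.7 W
E = 453.7 W × 1030 h / 1000 = 467.3 kWh
Cost = 467.3 × 0.264 = $123.4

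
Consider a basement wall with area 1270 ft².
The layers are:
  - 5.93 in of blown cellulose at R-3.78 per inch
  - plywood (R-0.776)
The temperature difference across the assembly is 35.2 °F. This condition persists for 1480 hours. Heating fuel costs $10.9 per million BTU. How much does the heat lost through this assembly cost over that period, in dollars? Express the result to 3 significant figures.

5.93 × 3.78 = 22.42
R_total = 22.42 + 0.776 = 23.19 ft²·°F·h/BTU
Q = 1270 × 35.2 / 23.19 = 1928 BTU/h
E = 1928 × 1480 = 2853000 BTU
Cost = 2853000/10⁶ × 10.9 = $31.1

31.1 dollars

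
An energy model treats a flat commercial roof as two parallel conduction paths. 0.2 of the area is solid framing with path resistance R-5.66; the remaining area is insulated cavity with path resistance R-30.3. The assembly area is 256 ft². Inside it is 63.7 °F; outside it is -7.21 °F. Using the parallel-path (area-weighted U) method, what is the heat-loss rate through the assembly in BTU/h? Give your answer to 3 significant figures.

U_eff = 0.8/30.3 + 0.2/5.66 = 0.0264 + 0.03534 = 0.06174
R_eff = 1/U_eff = 16.2 ft²·°F·h/BTU
Q = 256 × (63.7 − (-7.21)) / 16.2 = 1121 BTU/h

1120 BTU/h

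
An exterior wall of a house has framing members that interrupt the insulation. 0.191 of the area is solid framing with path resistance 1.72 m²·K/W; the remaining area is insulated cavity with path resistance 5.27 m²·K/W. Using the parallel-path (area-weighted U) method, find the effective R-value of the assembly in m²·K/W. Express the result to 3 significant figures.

U_eff = 0.809/5.27 + 0.191/1.72 = 0.1535 + 0.111 = 0.2646
R_eff = 1/U_eff = 3.78 m²·K/W

3.78 m²·K/W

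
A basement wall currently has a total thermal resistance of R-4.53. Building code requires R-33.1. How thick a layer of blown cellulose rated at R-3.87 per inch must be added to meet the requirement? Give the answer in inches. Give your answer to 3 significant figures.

7.38 in

ΔR = 33.1 − 4.53 = 28.57 ft²·°F·h/BTU
L = ΔR / (R/in) = 28.57/3.87 = 7.382 in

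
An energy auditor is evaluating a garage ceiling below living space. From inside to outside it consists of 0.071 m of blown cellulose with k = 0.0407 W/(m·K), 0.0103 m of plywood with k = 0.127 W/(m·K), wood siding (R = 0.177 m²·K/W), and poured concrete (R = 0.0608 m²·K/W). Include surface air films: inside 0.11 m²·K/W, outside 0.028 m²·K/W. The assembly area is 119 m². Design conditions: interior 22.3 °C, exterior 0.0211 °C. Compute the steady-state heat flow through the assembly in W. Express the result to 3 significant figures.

1200 W

0.071/0.0407 = 1.744
0.0103/0.127 = 0.0811
R_total = 0.11 + 1.744 + 0.0811 + 0.177 + 0.0608 + 0.028 = 2.201 m²·K/W
Q = A·ΔT/R = 119 × (22.3 − 0.0211) / 2.201 = 1204 W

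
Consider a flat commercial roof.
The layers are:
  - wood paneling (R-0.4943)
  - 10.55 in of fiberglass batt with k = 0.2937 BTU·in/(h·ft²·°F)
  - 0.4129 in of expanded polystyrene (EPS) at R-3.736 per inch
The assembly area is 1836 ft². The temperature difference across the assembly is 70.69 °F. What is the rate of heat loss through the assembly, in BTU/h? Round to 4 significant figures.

3419 BTU/h

10.55/0.2937 = 35.921
0.4129 × 3.736 = 1.5426
R_total = 0.4943 + 35.921 + 1.5426 = 37.958 ft²·°F·h/BTU
Q = A·ΔT/R = 1836 × 70.69 / 37.958 = 3419.2 BTU/h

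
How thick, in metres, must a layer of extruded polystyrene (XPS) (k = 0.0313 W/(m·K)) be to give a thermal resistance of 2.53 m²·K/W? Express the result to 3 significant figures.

L = R·k = 2.53 × 0.0313 = 0.07919 m

0.0792 m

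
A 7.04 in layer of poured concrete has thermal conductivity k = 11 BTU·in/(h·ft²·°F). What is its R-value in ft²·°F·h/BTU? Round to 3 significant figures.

R = L/k = 7.04/11 = 0.64 ft²·°F·h/BTU

0.640 ft²·°F·h/BTU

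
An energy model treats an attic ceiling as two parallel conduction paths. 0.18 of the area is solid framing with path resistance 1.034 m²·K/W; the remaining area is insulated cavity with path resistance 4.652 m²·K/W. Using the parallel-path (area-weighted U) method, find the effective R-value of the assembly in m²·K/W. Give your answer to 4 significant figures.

U_eff = 0.82/4.652 + 0.18/1.034 = 0.17627 + 0.17408 = 0.35035
R_eff = 1/U_eff = 2.8543 m²·K/W

2.854 m²·K/W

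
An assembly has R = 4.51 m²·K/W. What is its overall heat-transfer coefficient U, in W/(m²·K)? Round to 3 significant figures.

0.222 W/(m²·K)

U = 1/R = 1/4.51 = 0.2217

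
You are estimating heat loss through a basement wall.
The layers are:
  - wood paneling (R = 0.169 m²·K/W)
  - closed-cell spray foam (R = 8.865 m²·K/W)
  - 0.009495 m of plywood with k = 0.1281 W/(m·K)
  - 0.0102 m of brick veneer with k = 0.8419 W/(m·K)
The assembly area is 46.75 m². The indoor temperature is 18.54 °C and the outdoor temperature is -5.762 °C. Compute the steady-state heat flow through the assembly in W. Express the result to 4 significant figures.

0.009495/0.1281 = 0.074122
0.0102/0.8419 = 0.012115
R_total = 0.169 + 8.865 + 0.074122 + 0.012115 = 9.1202 m²·K/W
Q = A·ΔT/R = 46.75 × (18.54 − (-5.762)) / 9.1202 = 124.57 W

124.6 W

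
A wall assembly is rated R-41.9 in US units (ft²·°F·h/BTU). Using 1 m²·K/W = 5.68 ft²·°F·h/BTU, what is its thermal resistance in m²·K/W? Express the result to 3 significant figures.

7.38 m²·K/W

R_SI = 41.9/5.68 = 7.377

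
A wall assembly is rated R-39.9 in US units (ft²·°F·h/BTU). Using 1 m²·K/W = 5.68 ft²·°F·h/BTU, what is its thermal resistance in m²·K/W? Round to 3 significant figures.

7.02 m²·K/W

R_SI = 39.9/5.68 = 7.025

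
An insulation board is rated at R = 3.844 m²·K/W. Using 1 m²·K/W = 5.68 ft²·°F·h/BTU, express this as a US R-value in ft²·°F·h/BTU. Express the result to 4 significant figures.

R_US = 3.844 × 5.68 = 21.834

21.83 ft²·°F·h/BTU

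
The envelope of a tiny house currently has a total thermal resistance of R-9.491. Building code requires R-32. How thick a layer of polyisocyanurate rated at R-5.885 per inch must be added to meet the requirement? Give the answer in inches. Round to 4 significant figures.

ΔR = 32 − 9.491 = 22.509 ft²·°F·h/BTU
L = ΔR / (R/in) = 22.509/5.885 = 3.8248 in

3.825 in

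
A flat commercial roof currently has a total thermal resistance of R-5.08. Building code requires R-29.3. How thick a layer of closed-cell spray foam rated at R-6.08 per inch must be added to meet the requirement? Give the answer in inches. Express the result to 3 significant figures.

ΔR = 29.3 − 5.08 = 24.22 ft²·°F·h/BTU
L = ΔR / (R/in) = 24.22/6.08 = 3.984 in

3.98 in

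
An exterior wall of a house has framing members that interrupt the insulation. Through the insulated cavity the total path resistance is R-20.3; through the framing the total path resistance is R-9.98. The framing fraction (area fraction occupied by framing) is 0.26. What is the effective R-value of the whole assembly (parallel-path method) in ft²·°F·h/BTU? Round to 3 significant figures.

U_eff = 0.74/20.3 + 0.26/9.98 = 0.03645 + 0.02605 = 0.06251
R_eff = 1/U_eff = 16 ft²·°F·h/BTU

16.0 ft²·°F·h/BTU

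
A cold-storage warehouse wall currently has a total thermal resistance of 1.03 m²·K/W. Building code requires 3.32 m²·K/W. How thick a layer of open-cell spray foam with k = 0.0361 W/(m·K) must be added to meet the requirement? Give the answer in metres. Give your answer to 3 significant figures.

0.0827 m

ΔR = 3.32 − 1.03 = 2.29 m²·K/W
L = ΔR × k = 2.29 × 0.0361 = 0.08267 m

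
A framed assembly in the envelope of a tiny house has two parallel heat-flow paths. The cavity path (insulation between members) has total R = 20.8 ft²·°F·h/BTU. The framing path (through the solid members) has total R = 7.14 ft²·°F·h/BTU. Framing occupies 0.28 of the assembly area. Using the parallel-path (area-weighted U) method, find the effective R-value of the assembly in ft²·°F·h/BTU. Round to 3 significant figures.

13.5 ft²·°F·h/BTU

U_eff = 0.72/20.8 + 0.28/7.14 = 0.03462 + 0.03922 = 0.07383
R_eff = 1/U_eff = 13.54 ft²·°F·h/BTU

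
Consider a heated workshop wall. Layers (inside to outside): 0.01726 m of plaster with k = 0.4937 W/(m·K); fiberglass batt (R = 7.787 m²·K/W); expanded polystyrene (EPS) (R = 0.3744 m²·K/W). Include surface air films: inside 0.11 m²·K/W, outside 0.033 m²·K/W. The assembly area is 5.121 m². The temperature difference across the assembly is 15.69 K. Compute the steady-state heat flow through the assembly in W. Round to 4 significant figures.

9.635 W

0.01726/0.4937 = 0.034961
R_total = 0.11 + 0.034961 + 7.787 + 0.3744 + 0.033 = 8.3394 m²·K/W
Q = A·ΔT/R = 5.121 × 15.69 / 8.3394 = 9.6349 W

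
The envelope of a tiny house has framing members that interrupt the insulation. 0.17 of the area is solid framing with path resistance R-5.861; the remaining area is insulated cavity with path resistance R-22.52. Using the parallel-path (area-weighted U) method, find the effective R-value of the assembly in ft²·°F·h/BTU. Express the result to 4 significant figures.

U_eff = 0.83/22.52 + 0.17/5.861 = 0.036856 + 0.029005 = 0.065861
R_eff = 1/U_eff = 15.183 ft²·°F·h/BTU

15.18 ft²·°F·h/BTU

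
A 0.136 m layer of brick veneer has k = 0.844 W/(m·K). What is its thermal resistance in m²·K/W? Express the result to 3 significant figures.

0.161 m²·K/W

R = L/k = 0.136/0.844 = 0.1611 m²·K/W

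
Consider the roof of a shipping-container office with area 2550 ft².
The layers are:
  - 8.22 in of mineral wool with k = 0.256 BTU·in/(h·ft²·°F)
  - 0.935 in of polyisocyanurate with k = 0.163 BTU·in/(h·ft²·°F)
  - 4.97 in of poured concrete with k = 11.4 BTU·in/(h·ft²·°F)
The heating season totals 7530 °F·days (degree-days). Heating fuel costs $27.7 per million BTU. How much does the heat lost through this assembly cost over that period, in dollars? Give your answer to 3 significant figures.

8.22/0.256 = 32.11
0.935/0.163 = 5.736
4.97/11.4 = 0.436
R_total = 32.11 + 5.736 + 0.436 = 38.28 ft²·°F·h/BTU
E = A × HDD × 24 / R = 2550 × 7530 × 24 / 38.28 = 12040000 BTU
Cost = 12040000/10⁶ × 27.7 = $333.5

333 dollars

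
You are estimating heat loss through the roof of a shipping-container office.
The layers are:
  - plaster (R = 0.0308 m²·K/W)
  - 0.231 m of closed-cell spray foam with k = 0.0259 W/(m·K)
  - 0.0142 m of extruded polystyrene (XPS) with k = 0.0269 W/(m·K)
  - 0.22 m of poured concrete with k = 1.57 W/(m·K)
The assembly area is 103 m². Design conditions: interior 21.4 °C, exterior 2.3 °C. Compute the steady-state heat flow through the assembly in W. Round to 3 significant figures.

0.231/0.0259 = 8.919
0.0142/0.0269 = 0.5279
0.22/1.57 = 0.1401
R_total = 0.0308 + 8.919 + 0.5279 + 0.1401 = 9.618 m²·K/W
Q = A·ΔT/R = 103 × (21.4 − 2.3) / 9.618 = 204.5 W

205 W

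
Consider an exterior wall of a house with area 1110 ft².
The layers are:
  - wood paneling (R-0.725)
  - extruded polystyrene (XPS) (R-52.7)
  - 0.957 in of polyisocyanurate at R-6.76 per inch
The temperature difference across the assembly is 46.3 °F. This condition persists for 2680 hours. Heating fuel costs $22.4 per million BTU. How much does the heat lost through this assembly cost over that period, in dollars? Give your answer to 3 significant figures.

0.957 × 6.76 = 6.469
R_total = 0.725 + 52.7 + 6.469 = 59.89 ft²·°F·h/BTU
Q = 1110 × 46.3 / 59.89 = 858.1 BTU/h
E = 858.1 × 2680 = 2300000 BTU
Cost = 2300000/10⁶ × 22.4 = $51.51

51.5 dollars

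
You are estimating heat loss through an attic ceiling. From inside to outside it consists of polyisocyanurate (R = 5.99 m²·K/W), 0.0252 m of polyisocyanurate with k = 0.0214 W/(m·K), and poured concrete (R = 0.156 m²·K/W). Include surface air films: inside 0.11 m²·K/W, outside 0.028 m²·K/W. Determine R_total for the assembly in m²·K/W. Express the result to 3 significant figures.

0.0252/0.0214 = 1.178
R_total = 0.11 + 5.99 + 1.178 + 0.156 + 0.028 = 7.462 m²·K/W

7.46 m²·K/W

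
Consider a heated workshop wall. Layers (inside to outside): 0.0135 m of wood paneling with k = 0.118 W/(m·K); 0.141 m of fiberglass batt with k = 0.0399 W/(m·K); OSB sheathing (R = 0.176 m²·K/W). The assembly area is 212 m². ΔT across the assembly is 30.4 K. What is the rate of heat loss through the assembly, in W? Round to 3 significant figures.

1690 W

0.0135/0.118 = 0.1144
0.141/0.0399 = 3.534
R_total = 0.1144 + 3.534 + 0.176 = 3.824 m²·K/W
Q = A·ΔT/R = 212 × 30.4 / 3.824 = 1685 W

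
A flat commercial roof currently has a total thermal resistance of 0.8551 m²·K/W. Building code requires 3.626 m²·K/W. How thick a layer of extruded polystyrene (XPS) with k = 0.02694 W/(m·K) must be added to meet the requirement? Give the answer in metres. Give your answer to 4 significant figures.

0.07465 m

ΔR = 3.626 − 0.8551 = 2.7709 m²·K/W
L = ΔR × k = 2.7709 × 0.02694 = 0.074648 m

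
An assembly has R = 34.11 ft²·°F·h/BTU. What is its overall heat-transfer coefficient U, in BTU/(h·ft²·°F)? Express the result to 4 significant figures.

U = 1/R = 1/34.11 = 0.029317

0.02932 BTU/(h·ft²·°F)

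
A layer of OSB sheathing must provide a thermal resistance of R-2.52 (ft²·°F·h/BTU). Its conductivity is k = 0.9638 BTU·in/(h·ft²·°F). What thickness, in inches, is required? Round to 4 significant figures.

L = R × k = 2.52 × 0.9638 = 2.4288 in

2.429 in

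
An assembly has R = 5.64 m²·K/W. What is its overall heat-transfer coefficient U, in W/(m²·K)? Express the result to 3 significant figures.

U = 1/R = 1/5.64 = 0.1773

0.177 W/(m²·K)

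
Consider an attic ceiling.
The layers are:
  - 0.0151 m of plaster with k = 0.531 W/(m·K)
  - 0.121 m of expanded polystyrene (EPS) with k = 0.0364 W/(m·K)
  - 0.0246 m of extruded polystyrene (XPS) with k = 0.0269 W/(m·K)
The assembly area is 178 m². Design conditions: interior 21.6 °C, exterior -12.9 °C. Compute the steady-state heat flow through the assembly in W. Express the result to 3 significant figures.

1440 W

0.0151/0.531 = 0.02844
0.121/0.0364 = 3.324
0.0246/0.0269 = 0.9145
R_total = 0.02844 + 3.324 + 0.9145 = 4.267 m²·K/W
Q = A·ΔT/R = 178 × (21.6 − (-12.9)) / 4.267 = 1439 W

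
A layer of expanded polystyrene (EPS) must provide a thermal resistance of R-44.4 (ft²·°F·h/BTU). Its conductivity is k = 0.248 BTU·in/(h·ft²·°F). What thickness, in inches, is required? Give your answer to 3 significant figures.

L = R × k = 44.4 × 0.248 = 11.01 in

11.0 in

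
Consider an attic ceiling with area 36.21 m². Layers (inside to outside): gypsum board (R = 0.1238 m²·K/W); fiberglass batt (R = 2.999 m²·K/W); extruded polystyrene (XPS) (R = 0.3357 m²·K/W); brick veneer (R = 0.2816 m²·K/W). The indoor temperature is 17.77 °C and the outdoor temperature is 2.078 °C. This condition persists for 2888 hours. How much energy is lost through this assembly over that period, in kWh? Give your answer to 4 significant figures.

438.8 kWh

R_total = 0.1238 + 2.999 + 0.3357 + 0.2816 = 3.7401 m²·K/W
Q = 36.21 × (17.77 − 2.078) / 3.7401 = 151.92 W
E = 151.92 W × 2888 h / 1000 = 438.75 kWh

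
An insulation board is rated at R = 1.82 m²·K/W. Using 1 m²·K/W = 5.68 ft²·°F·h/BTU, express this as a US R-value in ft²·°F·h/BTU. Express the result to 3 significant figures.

10.3 ft²·°F·h/BTU

R_US = 1.82 × 5.68 = 10.34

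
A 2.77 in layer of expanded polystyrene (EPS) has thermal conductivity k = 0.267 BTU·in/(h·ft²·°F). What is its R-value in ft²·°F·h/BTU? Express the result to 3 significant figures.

10.4 ft²·°F·h/BTU

R = L/k = 2.77/0.267 = 10.37 ft²·°F·h/BTU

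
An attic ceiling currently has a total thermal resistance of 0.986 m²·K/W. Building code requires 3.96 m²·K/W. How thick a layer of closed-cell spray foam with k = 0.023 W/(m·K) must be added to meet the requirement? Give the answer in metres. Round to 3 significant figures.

ΔR = 3.96 − 0.986 = 2.974 m²·K/W
L = ΔR × k = 2.974 × 0.023 = 0.0684 m

0.0684 m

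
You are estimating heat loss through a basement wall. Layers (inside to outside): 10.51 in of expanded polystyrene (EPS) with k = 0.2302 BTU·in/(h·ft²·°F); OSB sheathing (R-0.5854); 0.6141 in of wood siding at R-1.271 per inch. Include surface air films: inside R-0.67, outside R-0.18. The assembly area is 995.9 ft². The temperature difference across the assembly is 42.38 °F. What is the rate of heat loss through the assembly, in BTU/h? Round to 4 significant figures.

881.7 BTU/h

10.51/0.2302 = 45.656
0.6141 × 1.271 = 0.78052
R_total = 0.67 + 45.656 + 0.5854 + 0.78052 + 0.18 = 47.872 ft²·°F·h/BTU
Q = A·ΔT/R = 995.9 × 42.38 / 47.872 = 881.65 BTU/h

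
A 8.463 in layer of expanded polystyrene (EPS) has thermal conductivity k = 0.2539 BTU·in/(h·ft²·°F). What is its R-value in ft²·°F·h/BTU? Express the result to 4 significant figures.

33.33 ft²·°F·h/BTU

R = L/k = 8.463/0.2539 = 33.332 ft²·°F·h/BTU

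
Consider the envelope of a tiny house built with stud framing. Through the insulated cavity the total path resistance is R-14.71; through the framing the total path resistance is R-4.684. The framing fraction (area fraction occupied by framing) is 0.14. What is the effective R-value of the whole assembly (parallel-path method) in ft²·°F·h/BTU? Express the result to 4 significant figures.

U_eff = 0.86/14.71 + 0.14/4.684 = 0.058464 + 0.029889 = 0.088353
R_eff = 1/U_eff = 11.318 ft²·°F·h/BTU

11.32 ft²·°F·h/BTU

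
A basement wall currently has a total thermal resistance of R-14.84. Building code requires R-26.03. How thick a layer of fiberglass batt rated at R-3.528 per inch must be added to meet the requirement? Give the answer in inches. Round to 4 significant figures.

3.172 in

ΔR = 26.03 − 14.84 = 11.19 ft²·°F·h/BTU
L = ΔR / (R/in) = 11.19/3.528 = 3.1718 in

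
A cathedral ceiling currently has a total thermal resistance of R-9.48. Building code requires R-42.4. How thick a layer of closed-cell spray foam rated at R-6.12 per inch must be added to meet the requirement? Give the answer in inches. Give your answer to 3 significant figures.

ΔR = 42.4 − 9.48 = 32.92 ft²·°F·h/BTU
L = ΔR / (R/in) = 32.92/6.12 = 5.379 in

5.38 in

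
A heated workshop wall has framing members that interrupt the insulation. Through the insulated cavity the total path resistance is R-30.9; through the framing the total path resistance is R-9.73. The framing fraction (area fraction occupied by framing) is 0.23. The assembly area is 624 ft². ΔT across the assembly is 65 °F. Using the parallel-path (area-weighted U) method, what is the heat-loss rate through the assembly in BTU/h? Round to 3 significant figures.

U_eff = 0.77/30.9 + 0.23/9.73 = 0.02492 + 0.02364 = 0.04856
R_eff = 1/U_eff = 20.59 ft²·°F·h/BTU
Q = 624 × 65 / 20.59 = 1969 BTU/h

1970 BTU/h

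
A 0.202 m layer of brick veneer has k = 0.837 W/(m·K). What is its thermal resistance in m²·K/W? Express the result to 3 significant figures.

R = L/k = 0.202/0.837 = 0.2413 m²·K/W

0.241 m²·K/W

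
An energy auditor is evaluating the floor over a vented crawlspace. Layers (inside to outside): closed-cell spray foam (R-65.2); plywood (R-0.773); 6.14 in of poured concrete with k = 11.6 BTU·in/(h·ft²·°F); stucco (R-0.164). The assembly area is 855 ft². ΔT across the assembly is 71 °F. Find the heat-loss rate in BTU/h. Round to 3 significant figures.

911 BTU/h

6.14/11.6 = 0.5293
R_total = 65.2 + 0.773 + 0.5293 + 0.164 = 66.67 ft²·°F·h/BTU
Q = A·ΔT/R = 855 × 71 / 66.67 = 910.6 BTU/h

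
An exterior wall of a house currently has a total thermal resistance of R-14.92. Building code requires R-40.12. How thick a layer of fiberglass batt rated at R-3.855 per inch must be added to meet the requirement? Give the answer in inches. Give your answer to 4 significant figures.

6.537 in

ΔR = 40.12 − 14.92 = 25.2 ft²·°F·h/BTU
L = ΔR / (R/in) = 25.2/3.855 = 6.537 in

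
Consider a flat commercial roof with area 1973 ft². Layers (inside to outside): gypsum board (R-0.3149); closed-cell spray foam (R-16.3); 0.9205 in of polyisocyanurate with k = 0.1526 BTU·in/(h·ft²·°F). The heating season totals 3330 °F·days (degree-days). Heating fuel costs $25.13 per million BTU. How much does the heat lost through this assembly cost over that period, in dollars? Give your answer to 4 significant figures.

175.0 dollars

0.9205/0.1526 = 6.0321
R_total = 0.3149 + 16.3 + 6.0321 = 22.647 ft²·°F·h/BTU
E = A × HDD × 24 / R = 1973 × 3330 × 24 / 22.647 = 6962600 BTU
Cost = 6962600/10⁶ × 25.13 = $174.97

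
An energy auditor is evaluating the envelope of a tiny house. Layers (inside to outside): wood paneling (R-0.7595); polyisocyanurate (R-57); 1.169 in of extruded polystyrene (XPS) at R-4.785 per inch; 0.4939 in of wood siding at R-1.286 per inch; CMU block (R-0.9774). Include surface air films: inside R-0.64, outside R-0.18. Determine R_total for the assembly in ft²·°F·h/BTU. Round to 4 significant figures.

1.169 × 4.785 = 5.5937
0.4939 × 1.286 = 0.63516
R_total = 0.64 + 0.7595 + 57 + 5.5937 + 0.63516 + 0.9774 + 0.18 = 65.786 ft²·°F·h/BTU

65.79 ft²·°F·h/BTU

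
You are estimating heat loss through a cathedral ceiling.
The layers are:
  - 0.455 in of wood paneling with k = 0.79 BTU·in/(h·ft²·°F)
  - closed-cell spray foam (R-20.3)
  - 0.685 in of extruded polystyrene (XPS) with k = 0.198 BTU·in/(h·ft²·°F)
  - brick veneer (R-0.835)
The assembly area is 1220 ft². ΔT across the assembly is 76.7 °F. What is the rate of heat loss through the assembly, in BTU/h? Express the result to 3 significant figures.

0.455/0.79 = 0.5759
0.685/0.198 = 3.46
R_total = 0.5759 + 20.3 + 3.46 + 0.835 = 25.17 ft²·°F·h/BTU
Q = A·ΔT/R = 1220 × 76.7 / 25.17 = 3718 BTU/h

3720 BTU/h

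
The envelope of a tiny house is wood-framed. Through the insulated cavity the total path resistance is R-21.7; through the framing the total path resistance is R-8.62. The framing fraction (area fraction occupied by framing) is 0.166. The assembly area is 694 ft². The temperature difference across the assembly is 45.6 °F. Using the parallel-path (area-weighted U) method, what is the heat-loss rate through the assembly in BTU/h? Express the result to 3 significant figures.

1830 BTU/h

U_eff = 0.834/21.7 + 0.166/8.62 = 0.03843 + 0.01926 = 0.05769
R_eff = 1/U_eff = 17.33 ft²·°F·h/BTU
Q = 694 × 45.6 / 17.33 = 1826 BTU/h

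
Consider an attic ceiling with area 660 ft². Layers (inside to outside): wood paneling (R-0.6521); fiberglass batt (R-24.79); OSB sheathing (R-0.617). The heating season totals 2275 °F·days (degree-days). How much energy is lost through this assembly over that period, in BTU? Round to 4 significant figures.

1383000 BTU

R_total = 0.6521 + 24.79 + 0.617 = 26.059 ft²·°F·h/BTU
E = A × HDD × 24 / R = 660 × 2275 × 24 / 26.059 = 1382900 BTU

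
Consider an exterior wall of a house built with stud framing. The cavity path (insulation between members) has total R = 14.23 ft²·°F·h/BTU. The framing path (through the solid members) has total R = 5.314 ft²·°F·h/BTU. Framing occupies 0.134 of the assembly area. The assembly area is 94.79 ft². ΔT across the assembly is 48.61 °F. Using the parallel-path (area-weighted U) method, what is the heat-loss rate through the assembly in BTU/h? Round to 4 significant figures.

396.6 BTU/h

U_eff = 0.866/14.23 + 0.134/5.314 = 0.060857 + 0.025216 = 0.086074
R_eff = 1/U_eff = 11.618 ft²·°F·h/BTU
Q = 94.79 × 48.61 / 11.618 = 396.61 BTU/h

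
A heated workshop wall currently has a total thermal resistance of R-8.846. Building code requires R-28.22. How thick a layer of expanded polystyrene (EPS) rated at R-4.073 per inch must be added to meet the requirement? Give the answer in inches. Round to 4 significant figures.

4.757 in

ΔR = 28.22 − 8.846 = 19.374 ft²·°F·h/BTU
L = ΔR / (R/in) = 19.374/4.073 = 4.7567 in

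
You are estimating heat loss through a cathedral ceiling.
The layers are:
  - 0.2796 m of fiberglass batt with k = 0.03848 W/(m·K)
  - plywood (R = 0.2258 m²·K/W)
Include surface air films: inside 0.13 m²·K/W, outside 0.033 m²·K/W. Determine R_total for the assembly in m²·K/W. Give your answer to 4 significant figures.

0.2796/0.03848 = 7.2661
R_total = 0.13 + 7.2661 + 0.2258 + 0.033 = 7.6549 m²·K/W

7.655 m²·K/W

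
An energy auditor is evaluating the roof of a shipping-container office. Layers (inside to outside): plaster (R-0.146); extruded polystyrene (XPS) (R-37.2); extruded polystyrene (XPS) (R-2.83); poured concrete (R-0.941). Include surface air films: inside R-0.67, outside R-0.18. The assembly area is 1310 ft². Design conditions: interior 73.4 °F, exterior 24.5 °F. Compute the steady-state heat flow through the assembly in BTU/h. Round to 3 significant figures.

1530 BTU/h

R_total = 0.67 + 0.146 + 37.2 + 2.83 + 0.941 + 0.18 = 41.97 ft²·°F·h/BTU
Q = A·ΔT/R = 1310 × (73.4 − 24.5) / 41.97 = 1526 BTU/h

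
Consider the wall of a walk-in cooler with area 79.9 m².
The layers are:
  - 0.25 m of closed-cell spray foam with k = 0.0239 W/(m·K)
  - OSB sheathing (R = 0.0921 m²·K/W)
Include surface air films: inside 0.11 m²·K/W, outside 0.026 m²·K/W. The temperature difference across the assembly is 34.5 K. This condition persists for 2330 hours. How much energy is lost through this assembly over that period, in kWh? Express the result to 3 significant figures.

0.25/0.0239 = 10.46
R_total = 0.11 + 10.46 + 0.0921 + 0.026 = 10.69 m²·K/W
Q = 79.9 × 34.5 / 10.69 = 257.9 W
E = 257.9 W × 2330 h / 1000 = 600.9 kWh

601 kWh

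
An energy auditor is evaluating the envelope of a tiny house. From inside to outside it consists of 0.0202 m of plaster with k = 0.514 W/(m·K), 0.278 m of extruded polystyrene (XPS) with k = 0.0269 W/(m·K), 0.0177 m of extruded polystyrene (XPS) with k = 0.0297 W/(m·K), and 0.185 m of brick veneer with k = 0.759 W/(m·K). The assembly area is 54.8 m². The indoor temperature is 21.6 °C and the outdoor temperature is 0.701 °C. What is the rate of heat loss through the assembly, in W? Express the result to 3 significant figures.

0.0202/0.514 = 0.0393
0.278/0.0269 = 10.33
0.0177/0.0297 = 0.596
0.185/0.759 = 0.2437
R_total = 0.0393 + 10.33 + 0.596 + 0.2437 = 11.21 m²·K/W
Q = A·ΔT/R = 54.8 × (21.6 − 0.701) / 11.21 = 102.1 W

102 W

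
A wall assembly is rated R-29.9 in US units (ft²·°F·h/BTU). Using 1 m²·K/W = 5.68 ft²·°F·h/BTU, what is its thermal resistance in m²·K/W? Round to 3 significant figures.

R_SI = 29.9/5.68 = 5.264

5.26 m²·K/W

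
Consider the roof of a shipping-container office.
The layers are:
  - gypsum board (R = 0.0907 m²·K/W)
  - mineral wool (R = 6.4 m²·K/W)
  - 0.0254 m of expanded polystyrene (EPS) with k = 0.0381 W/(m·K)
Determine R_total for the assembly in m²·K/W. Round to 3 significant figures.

7.16 m²·K/W

0.0254/0.0381 = 0.6667
R_total = 0.0907 + 6.4 + 0.6667 = 7.157 m²·K/W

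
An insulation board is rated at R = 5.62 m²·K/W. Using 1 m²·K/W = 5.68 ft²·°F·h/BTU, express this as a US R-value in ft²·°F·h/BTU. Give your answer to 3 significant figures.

R_US = 5.62 × 5.68 = 31.92

31.9 ft²·°F·h/BTU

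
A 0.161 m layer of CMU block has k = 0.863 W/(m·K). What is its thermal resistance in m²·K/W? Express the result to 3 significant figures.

0.187 m²·K/W

R = L/k = 0.161/0.863 = 0.1866 m²·K/W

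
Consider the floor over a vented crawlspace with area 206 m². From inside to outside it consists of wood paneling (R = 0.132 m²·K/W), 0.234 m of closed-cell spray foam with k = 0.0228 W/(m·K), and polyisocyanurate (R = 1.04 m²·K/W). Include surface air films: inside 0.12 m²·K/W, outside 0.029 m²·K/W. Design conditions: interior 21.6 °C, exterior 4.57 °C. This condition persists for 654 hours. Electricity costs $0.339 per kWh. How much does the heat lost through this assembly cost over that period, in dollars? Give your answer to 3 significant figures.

67.1 dollars

0.234/0.0228 = 10.26
R_total = 0.12 + 0.132 + 10.26 + 1.04 + 0.029 = 11.58 m²·K/W
Q = 206 × (21.6 − 4.57) / 11.58 = 302.8 W
E = 302.8 W × 654 h / 1000 = 198.1 kWh
Cost = 198.1 × 0.339 = $67.14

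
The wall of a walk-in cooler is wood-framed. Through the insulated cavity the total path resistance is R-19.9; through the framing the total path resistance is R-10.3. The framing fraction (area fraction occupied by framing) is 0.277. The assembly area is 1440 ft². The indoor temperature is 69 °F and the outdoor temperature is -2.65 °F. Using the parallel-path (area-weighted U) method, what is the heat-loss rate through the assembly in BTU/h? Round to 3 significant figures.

U_eff = 0.723/19.9 + 0.277/10.3 = 0.03633 + 0.02689 = 0.06322
R_eff = 1/U_eff = 15.82 ft²·°F·h/BTU
Q = 1440 × (69 − (-2.65)) / 15.82 = 6523 BTU/h

6520 BTU/h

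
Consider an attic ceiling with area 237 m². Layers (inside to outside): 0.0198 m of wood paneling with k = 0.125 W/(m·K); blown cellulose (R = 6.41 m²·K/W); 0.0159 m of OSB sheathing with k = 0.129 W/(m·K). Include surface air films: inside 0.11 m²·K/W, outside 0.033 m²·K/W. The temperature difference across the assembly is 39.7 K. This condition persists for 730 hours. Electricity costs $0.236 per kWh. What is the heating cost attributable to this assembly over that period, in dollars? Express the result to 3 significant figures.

0.0198/0.125 = 0.1584
0.0159/0.129 = 0.1233
R_total = 0.11 + 0.1584 + 6.41 + 0.1233 + 0.033 = 6.835 m²·K/W
Q = 237 × 39.7 / 6.835 = 1377 W
E = 1377 W × 730 h / 1000 = 1005 kWh
Cost = 1005 × 0.236 = $237.2

237 dollars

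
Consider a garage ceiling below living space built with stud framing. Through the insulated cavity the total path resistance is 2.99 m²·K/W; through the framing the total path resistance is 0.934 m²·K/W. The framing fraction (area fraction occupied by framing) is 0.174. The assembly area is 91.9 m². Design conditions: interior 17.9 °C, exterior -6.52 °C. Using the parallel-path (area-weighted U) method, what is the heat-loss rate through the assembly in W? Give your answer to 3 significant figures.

1040 W

U_eff = 0.826/2.99 + 0.174/0.934 = 0.2763 + 0.1863 = 0.4625
R_eff = 1/U_eff = 2.162 m²·K/W
Q = 91.9 × (17.9 − (-6.52)) / 2.162 = 1038 W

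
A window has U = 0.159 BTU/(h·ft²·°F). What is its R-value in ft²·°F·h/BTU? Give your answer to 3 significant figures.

6.29 ft²·°F·h/BTU

R = 1/U = 1/0.159 = 6.289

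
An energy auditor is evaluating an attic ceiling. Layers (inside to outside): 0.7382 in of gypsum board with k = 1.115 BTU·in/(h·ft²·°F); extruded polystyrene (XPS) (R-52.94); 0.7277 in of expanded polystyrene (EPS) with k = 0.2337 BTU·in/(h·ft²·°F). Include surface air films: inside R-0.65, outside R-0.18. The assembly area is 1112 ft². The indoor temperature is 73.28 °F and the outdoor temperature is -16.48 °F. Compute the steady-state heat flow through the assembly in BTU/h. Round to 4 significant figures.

1734 BTU/h

0.7382/1.115 = 0.66206
0.7277/0.2337 = 3.1138
R_total = 0.65 + 0.66206 + 52.94 + 3.1138 + 0.18 = 57.546 ft²·°F·h/BTU
Q = A·ΔT/R = 1112 × (73.28 − (-16.48)) / 57.546 = 1734.5 BTU/h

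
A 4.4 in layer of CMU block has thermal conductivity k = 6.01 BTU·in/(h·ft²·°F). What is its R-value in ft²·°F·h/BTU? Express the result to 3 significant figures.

0.732 ft²·°F·h/BTU

R = L/k = 4.4/6.01 = 0.7321 ft²·°F·h/BTU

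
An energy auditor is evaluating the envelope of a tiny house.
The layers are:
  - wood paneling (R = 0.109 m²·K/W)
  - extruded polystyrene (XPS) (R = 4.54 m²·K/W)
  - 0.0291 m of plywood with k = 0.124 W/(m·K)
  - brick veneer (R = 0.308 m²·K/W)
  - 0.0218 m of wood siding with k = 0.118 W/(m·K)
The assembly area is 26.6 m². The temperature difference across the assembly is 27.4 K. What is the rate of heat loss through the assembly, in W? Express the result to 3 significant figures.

0.0291/0.124 = 0.2347
0.0218/0.118 = 0.1847
R_total = 0.109 + 4.54 + 0.2347 + 0.308 + 0.1847 = 5.376 m²·K/W
Q = A·ΔT/R = 26.6 × 27.4 / 5.376 = 135.6 W

136 W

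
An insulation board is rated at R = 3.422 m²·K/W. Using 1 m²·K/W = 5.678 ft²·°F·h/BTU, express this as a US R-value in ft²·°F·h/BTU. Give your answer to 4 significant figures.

19.43 ft²·°F·h/BTU

R_US = 3.422 × 5.678 = 19.43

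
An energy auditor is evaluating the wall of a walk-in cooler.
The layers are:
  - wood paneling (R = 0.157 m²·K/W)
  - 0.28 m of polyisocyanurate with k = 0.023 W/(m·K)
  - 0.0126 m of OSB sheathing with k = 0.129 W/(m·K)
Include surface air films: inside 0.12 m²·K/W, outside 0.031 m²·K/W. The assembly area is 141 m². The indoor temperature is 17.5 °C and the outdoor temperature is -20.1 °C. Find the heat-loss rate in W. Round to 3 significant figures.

0.28/0.023 = 12.17
0.0126/0.129 = 0.09767
R_total = 0.12 + 0.157 + 12.17 + 0.09767 + 0.031 = 12.58 m²·K/W
Q = A·ΔT/R = 141 × (17.5 − (-20.1)) / 12.58 = 421.4 W

421 W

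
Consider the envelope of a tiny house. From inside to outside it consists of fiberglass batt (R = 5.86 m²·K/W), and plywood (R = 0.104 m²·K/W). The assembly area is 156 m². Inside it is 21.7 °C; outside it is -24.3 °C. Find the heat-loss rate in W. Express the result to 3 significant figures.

R_total = 5.86 + 0.104 = 5.964 m²·K/W
Q = A·ΔT/R = 156 × (21.7 − (-24.3)) / 5.964 = 1203 W

1200 W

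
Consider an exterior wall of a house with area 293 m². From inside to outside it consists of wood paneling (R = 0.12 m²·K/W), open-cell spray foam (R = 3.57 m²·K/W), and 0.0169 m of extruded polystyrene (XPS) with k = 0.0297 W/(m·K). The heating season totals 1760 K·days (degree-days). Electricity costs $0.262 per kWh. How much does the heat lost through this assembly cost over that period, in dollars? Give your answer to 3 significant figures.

0.0169/0.0297 = 0.569
R_total = 0.12 + 3.57 + 0.569 = 4.259 m²·K/W
E = A × HDD × 24 / R / 1000 = 293 × 1760 × 24 / 4.259 / 1000 = 2906 kWh
Cost = 2906 × 0.262 = $761.3

761 dollars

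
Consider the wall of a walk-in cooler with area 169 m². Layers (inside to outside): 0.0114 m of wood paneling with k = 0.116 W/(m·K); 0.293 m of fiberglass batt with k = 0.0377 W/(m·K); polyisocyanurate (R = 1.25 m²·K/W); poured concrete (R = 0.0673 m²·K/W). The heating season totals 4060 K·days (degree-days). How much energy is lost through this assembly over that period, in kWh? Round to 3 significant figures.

0.0114/0.116 = 0.09828
0.293/0.0377 = 7.772
R_total = 0.09828 + 7.772 + 1.25 + 0.0673 = 9.187 m²·K/W
E = A × HDD × 24 / R / 1000 = 169 × 4060 × 24 / 9.187 / 1000 = 1792 kWh

1790 kWh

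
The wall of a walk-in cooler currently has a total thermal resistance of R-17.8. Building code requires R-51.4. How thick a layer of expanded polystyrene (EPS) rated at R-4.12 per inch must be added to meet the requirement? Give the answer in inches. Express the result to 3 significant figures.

ΔR = 51.4 − 17.8 = 33.6 ft²·°F·h/BTU
L = ΔR / (R/in) = 33.6/4.12 = 8.155 in

8.16 in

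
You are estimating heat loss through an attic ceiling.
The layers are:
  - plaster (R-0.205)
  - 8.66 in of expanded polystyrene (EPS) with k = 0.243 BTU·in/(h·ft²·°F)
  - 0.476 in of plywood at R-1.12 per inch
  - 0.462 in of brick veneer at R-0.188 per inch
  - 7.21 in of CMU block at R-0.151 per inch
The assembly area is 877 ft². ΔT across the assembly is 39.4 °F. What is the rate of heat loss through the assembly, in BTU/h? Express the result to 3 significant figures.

8.66/0.243 = 35.64
0.476 × 1.12 = 0.5331
0.462 × 0.188 = 0.08686
7.21 × 0.151 = 1.089
R_total = 0.205 + 35.64 + 0.5331 + 0.08686 + 1.089 = 37.55 ft²·°F·h/BTU
Q = A·ΔT/R = 877 × 39.4 / 37.55 = 920.2 BTU/h

920 BTU/h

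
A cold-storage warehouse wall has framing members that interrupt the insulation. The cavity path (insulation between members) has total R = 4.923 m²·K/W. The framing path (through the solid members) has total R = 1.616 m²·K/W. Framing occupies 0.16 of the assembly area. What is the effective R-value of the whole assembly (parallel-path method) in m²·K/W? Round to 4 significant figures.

3.709 m²·K/W

U_eff = 0.84/4.923 + 0.16/1.616 = 0.17063 + 0.09901 = 0.26964
R_eff = 1/U_eff = 3.7087 m²·K/W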